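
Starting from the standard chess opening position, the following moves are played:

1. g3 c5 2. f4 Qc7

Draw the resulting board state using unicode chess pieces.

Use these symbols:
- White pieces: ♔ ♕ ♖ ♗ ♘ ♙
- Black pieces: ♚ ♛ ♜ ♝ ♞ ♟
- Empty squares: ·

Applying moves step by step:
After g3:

♜ ♞ ♝ ♛ ♚ ♝ ♞ ♜
♟ ♟ ♟ ♟ ♟ ♟ ♟ ♟
· · · · · · · ·
· · · · · · · ·
· · · · · · · ·
· · · · · · ♙ ·
♙ ♙ ♙ ♙ ♙ ♙ · ♙
♖ ♘ ♗ ♕ ♔ ♗ ♘ ♖


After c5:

♜ ♞ ♝ ♛ ♚ ♝ ♞ ♜
♟ ♟ · ♟ ♟ ♟ ♟ ♟
· · · · · · · ·
· · ♟ · · · · ·
· · · · · · · ·
· · · · · · ♙ ·
♙ ♙ ♙ ♙ ♙ ♙ · ♙
♖ ♘ ♗ ♕ ♔ ♗ ♘ ♖


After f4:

♜ ♞ ♝ ♛ ♚ ♝ ♞ ♜
♟ ♟ · ♟ ♟ ♟ ♟ ♟
· · · · · · · ·
· · ♟ · · · · ·
· · · · · ♙ · ·
· · · · · · ♙ ·
♙ ♙ ♙ ♙ ♙ · · ♙
♖ ♘ ♗ ♕ ♔ ♗ ♘ ♖


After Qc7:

♜ ♞ ♝ · ♚ ♝ ♞ ♜
♟ ♟ ♛ ♟ ♟ ♟ ♟ ♟
· · · · · · · ·
· · ♟ · · · · ·
· · · · · ♙ · ·
· · · · · · ♙ ·
♙ ♙ ♙ ♙ ♙ · · ♙
♖ ♘ ♗ ♕ ♔ ♗ ♘ ♖



  a b c d e f g h
  ─────────────────
8│♜ ♞ ♝ · ♚ ♝ ♞ ♜│8
7│♟ ♟ ♛ ♟ ♟ ♟ ♟ ♟│7
6│· · · · · · · ·│6
5│· · ♟ · · · · ·│5
4│· · · · · ♙ · ·│4
3│· · · · · · ♙ ·│3
2│♙ ♙ ♙ ♙ ♙ · · ♙│2
1│♖ ♘ ♗ ♕ ♔ ♗ ♘ ♖│1
  ─────────────────
  a b c d e f g h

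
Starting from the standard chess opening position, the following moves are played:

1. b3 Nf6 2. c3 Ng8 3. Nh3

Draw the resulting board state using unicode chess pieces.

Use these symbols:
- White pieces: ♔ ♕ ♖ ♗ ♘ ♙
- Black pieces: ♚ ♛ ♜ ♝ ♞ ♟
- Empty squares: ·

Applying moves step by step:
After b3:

♜ ♞ ♝ ♛ ♚ ♝ ♞ ♜
♟ ♟ ♟ ♟ ♟ ♟ ♟ ♟
· · · · · · · ·
· · · · · · · ·
· · · · · · · ·
· ♙ · · · · · ·
♙ · ♙ ♙ ♙ ♙ ♙ ♙
♖ ♘ ♗ ♕ ♔ ♗ ♘ ♖


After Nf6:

♜ ♞ ♝ ♛ ♚ ♝ · ♜
♟ ♟ ♟ ♟ ♟ ♟ ♟ ♟
· · · · · ♞ · ·
· · · · · · · ·
· · · · · · · ·
· ♙ · · · · · ·
♙ · ♙ ♙ ♙ ♙ ♙ ♙
♖ ♘ ♗ ♕ ♔ ♗ ♘ ♖


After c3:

♜ ♞ ♝ ♛ ♚ ♝ · ♜
♟ ♟ ♟ ♟ ♟ ♟ ♟ ♟
· · · · · ♞ · ·
· · · · · · · ·
· · · · · · · ·
· ♙ ♙ · · · · ·
♙ · · ♙ ♙ ♙ ♙ ♙
♖ ♘ ♗ ♕ ♔ ♗ ♘ ♖


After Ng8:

♜ ♞ ♝ ♛ ♚ ♝ ♞ ♜
♟ ♟ ♟ ♟ ♟ ♟ ♟ ♟
· · · · · · · ·
· · · · · · · ·
· · · · · · · ·
· ♙ ♙ · · · · ·
♙ · · ♙ ♙ ♙ ♙ ♙
♖ ♘ ♗ ♕ ♔ ♗ ♘ ♖


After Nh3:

♜ ♞ ♝ ♛ ♚ ♝ ♞ ♜
♟ ♟ ♟ ♟ ♟ ♟ ♟ ♟
· · · · · · · ·
· · · · · · · ·
· · · · · · · ·
· ♙ ♙ · · · · ♘
♙ · · ♙ ♙ ♙ ♙ ♙
♖ ♘ ♗ ♕ ♔ ♗ · ♖



  a b c d e f g h
  ─────────────────
8│♜ ♞ ♝ ♛ ♚ ♝ ♞ ♜│8
7│♟ ♟ ♟ ♟ ♟ ♟ ♟ ♟│7
6│· · · · · · · ·│6
5│· · · · · · · ·│5
4│· · · · · · · ·│4
3│· ♙ ♙ · · · · ♘│3
2│♙ · · ♙ ♙ ♙ ♙ ♙│2
1│♖ ♘ ♗ ♕ ♔ ♗ · ♖│1
  ─────────────────
  a b c d e f g h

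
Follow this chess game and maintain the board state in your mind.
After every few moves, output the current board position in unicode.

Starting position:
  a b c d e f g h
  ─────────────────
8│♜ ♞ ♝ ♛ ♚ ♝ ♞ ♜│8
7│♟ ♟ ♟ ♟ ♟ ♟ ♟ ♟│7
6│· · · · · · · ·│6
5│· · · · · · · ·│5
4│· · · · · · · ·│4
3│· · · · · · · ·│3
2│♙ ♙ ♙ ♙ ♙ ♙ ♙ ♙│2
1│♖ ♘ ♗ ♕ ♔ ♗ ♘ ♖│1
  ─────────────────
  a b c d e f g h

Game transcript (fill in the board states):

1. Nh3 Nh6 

  a b c d e f g h
  ─────────────────
8│♜ ♞ ♝ ♛ ♚ ♝ · ♜│8
7│♟ ♟ ♟ ♟ ♟ ♟ ♟ ♟│7
6│· · · · · · · ♞│6
5│· · · · · · · ·│5
4│· · · · · · · ·│4
3│· · · · · · · ♘│3
2│♙ ♙ ♙ ♙ ♙ ♙ ♙ ♙│2
1│♖ ♘ ♗ ♕ ♔ ♗ · ♖│1
  ─────────────────
  a b c d e f g h

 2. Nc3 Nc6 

  a b c d e f g h
  ─────────────────
8│♜ · ♝ ♛ ♚ ♝ · ♜│8
7│♟ ♟ ♟ ♟ ♟ ♟ ♟ ♟│7
6│· · ♞ · · · · ♞│6
5│· · · · · · · ·│5
4│· · · · · · · ·│4
3│· · ♘ · · · · ♘│3
2│♙ ♙ ♙ ♙ ♙ ♙ ♙ ♙│2
1│♖ · ♗ ♕ ♔ ♗ · ♖│1
  ─────────────────
  a b c d e f g h

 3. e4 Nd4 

  a b c d e f g h
  ─────────────────
8│♜ · ♝ ♛ ♚ ♝ · ♜│8
7│♟ ♟ ♟ ♟ ♟ ♟ ♟ ♟│7
6│· · · · · · · ♞│6
5│· · · · · · · ·│5
4│· · · ♞ ♙ · · ·│4
3│· · ♘ · · · · ♘│3
2│♙ ♙ ♙ ♙ · ♙ ♙ ♙│2
1│♖ · ♗ ♕ ♔ ♗ · ♖│1
  ─────────────────
  a b c d e f g h



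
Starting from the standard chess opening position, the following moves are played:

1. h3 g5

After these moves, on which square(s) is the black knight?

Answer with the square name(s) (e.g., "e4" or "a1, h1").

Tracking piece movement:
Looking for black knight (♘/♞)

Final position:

  a b c d e f g h
  ─────────────────
8│♜ ♞ ♝ ♛ ♚ ♝ ♞ ♜│8
7│♟ ♟ ♟ ♟ ♟ ♟ · ♟│7
6│· · · · · · · ·│6
5│· · · · · · ♟ ·│5
4│· · · · · · · ·│4
3│· · · · · · · ♙│3
2│♙ ♙ ♙ ♙ ♙ ♙ ♙ ·│2
1│♖ ♘ ♗ ♕ ♔ ♗ ♘ ♖│1
  ─────────────────
  a b c d e f g h


b8, g8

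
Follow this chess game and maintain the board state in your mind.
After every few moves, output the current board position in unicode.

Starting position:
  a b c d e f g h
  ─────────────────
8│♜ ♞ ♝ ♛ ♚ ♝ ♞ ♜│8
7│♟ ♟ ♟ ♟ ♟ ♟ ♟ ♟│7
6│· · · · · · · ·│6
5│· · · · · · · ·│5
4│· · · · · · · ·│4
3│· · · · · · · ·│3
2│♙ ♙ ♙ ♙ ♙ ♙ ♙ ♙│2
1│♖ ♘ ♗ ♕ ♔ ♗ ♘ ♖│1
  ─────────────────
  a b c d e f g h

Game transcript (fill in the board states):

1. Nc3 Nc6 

  a b c d e f g h
  ─────────────────
8│♜ · ♝ ♛ ♚ ♝ ♞ ♜│8
7│♟ ♟ ♟ ♟ ♟ ♟ ♟ ♟│7
6│· · ♞ · · · · ·│6
5│· · · · · · · ·│5
4│· · · · · · · ·│4
3│· · ♘ · · · · ·│3
2│♙ ♙ ♙ ♙ ♙ ♙ ♙ ♙│2
1│♖ · ♗ ♕ ♔ ♗ ♘ ♖│1
  ─────────────────
  a b c d e f g h

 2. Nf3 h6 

  a b c d e f g h
  ─────────────────
8│♜ · ♝ ♛ ♚ ♝ ♞ ♜│8
7│♟ ♟ ♟ ♟ ♟ ♟ ♟ ·│7
6│· · ♞ · · · · ♟│6
5│· · · · · · · ·│5
4│· · · · · · · ·│4
3│· · ♘ · · ♘ · ·│3
2│♙ ♙ ♙ ♙ ♙ ♙ ♙ ♙│2
1│♖ · ♗ ♕ ♔ ♗ · ♖│1
  ─────────────────
  a b c d e f g h

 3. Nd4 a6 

  a b c d e f g h
  ─────────────────
8│♜ · ♝ ♛ ♚ ♝ ♞ ♜│8
7│· ♟ ♟ ♟ ♟ ♟ ♟ ·│7
6│♟ · ♞ · · · · ♟│6
5│· · · · · · · ·│5
4│· · · ♘ · · · ·│4
3│· · ♘ · · · · ·│3
2│♙ ♙ ♙ ♙ ♙ ♙ ♙ ♙│2
1│♖ · ♗ ♕ ♔ ♗ · ♖│1
  ─────────────────
  a b c d e f g h

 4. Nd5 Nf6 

  a b c d e f g h
  ─────────────────
8│♜ · ♝ ♛ ♚ ♝ · ♜│8
7│· ♟ ♟ ♟ ♟ ♟ ♟ ·│7
6│♟ · ♞ · · ♞ · ♟│6
5│· · · ♘ · · · ·│5
4│· · · ♘ · · · ·│4
3│· · · · · · · ·│3
2│♙ ♙ ♙ ♙ ♙ ♙ ♙ ♙│2
1│♖ · ♗ ♕ ♔ ♗ · ♖│1
  ─────────────────
  a b c d e f g h

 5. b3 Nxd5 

  a b c d e f g h
  ─────────────────
8│♜ · ♝ ♛ ♚ ♝ · ♜│8
7│· ♟ ♟ ♟ ♟ ♟ ♟ ·│7
6│♟ · ♞ · · · · ♟│6
5│· · · ♞ · · · ·│5
4│· · · ♘ · · · ·│4
3│· ♙ · · · · · ·│3
2│♙ · ♙ ♙ ♙ ♙ ♙ ♙│2
1│♖ · ♗ ♕ ♔ ♗ · ♖│1
  ─────────────────
  a b c d e f g h



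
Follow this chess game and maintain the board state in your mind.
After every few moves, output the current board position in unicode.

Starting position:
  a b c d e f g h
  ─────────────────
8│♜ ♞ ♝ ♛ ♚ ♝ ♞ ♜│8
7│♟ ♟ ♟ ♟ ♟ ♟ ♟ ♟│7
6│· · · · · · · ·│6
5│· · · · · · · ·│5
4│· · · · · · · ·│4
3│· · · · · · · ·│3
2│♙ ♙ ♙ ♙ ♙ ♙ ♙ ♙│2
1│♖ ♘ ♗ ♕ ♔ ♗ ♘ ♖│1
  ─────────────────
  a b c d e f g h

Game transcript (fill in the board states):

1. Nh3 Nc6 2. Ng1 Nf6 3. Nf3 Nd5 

  a b c d e f g h
  ─────────────────
8│♜ · ♝ ♛ ♚ ♝ · ♜│8
7│♟ ♟ ♟ ♟ ♟ ♟ ♟ ♟│7
6│· · ♞ · · · · ·│6
5│· · · ♞ · · · ·│5
4│· · · · · · · ·│4
3│· · · · · ♘ · ·│3
2│♙ ♙ ♙ ♙ ♙ ♙ ♙ ♙│2
1│♖ ♘ ♗ ♕ ♔ ♗ · ♖│1
  ─────────────────
  a b c d e f g h

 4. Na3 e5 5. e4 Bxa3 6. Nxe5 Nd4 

  a b c d e f g h
  ─────────────────
8│♜ · ♝ ♛ ♚ · · ♜│8
7│♟ ♟ ♟ ♟ · ♟ ♟ ♟│7
6│· · · · · · · ·│6
5│· · · ♞ ♘ · · ·│5
4│· · · ♞ ♙ · · ·│4
3│♝ · · · · · · ·│3
2│♙ ♙ ♙ ♙ · ♙ ♙ ♙│2
1│♖ · ♗ ♕ ♔ ♗ · ♖│1
  ─────────────────
  a b c d e f g h

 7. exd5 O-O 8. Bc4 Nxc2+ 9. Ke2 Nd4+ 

  a b c d e f g h
  ─────────────────
8│♜ · ♝ ♛ · ♜ ♚ ·│8
7│♟ ♟ ♟ ♟ · ♟ ♟ ♟│7
6│· · · · · · · ·│6
5│· · · ♙ ♘ · · ·│5
4│· · ♗ ♞ · · · ·│4
3│♝ · · · · · · ·│3
2│♙ ♙ · ♙ ♔ ♙ ♙ ♙│2
1│♖ · ♗ ♕ · · · ♖│1
  ─────────────────
  a b c d e f g h

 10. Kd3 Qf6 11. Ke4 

  a b c d e f g h
  ─────────────────
8│♜ · ♝ · · ♜ ♚ ·│8
7│♟ ♟ ♟ ♟ · ♟ ♟ ♟│7
6│· · · · · ♛ · ·│6
5│· · · ♙ ♘ · · ·│5
4│· · ♗ ♞ ♔ · · ·│4
3│♝ · · · · · · ·│3
2│♙ ♙ · ♙ · ♙ ♙ ♙│2
1│♖ · ♗ ♕ · · · ♖│1
  ─────────────────
  a b c d e f g h


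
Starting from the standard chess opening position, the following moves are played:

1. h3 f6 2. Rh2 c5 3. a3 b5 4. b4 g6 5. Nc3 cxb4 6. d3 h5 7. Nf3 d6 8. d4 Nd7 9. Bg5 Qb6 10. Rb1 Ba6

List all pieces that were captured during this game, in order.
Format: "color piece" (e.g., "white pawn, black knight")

Tracking captures:
  cxb4: captured white pawn

white pawn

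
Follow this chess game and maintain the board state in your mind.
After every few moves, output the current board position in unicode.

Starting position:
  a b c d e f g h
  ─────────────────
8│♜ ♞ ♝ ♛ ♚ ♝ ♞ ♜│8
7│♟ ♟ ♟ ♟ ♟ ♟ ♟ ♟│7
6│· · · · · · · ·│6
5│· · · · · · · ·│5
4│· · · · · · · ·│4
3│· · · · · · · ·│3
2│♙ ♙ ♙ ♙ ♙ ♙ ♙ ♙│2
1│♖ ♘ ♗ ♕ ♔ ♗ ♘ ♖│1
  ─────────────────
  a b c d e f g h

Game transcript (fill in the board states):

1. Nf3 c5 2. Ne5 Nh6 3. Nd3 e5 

  a b c d e f g h
  ─────────────────
8│♜ ♞ ♝ ♛ ♚ ♝ · ♜│8
7│♟ ♟ · ♟ · ♟ ♟ ♟│7
6│· · · · · · · ♞│6
5│· · ♟ · ♟ · · ·│5
4│· · · · · · · ·│4
3│· · · ♘ · · · ·│3
2│♙ ♙ ♙ ♙ ♙ ♙ ♙ ♙│2
1│♖ ♘ ♗ ♕ ♔ ♗ · ♖│1
  ─────────────────
  a b c d e f g h

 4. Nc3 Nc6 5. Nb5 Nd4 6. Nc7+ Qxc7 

  a b c d e f g h
  ─────────────────
8│♜ · ♝ · ♚ ♝ · ♜│8
7│♟ ♟ ♛ ♟ · ♟ ♟ ♟│7
6│· · · · · · · ♞│6
5│· · ♟ · ♟ · · ·│5
4│· · · ♞ · · · ·│4
3│· · · ♘ · · · ·│3
2│♙ ♙ ♙ ♙ ♙ ♙ ♙ ♙│2
1│♖ · ♗ ♕ ♔ ♗ · ♖│1
  ─────────────────
  a b c d e f g h

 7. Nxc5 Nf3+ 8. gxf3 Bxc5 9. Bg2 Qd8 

  a b c d e f g h
  ─────────────────
8│♜ · ♝ ♛ ♚ · · ♜│8
7│♟ ♟ · ♟ · ♟ ♟ ♟│7
6│· · · · · · · ♞│6
5│· · ♝ · ♟ · · ·│5
4│· · · · · · · ·│4
3│· · · · · ♙ · ·│3
2│♙ ♙ ♙ ♙ ♙ ♙ ♗ ♙│2
1│♖ · ♗ ♕ ♔ · · ♖│1
  ─────────────────
  a b c d e f g h

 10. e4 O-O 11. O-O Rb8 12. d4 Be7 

  a b c d e f g h
  ─────────────────
8│· ♜ ♝ ♛ · ♜ ♚ ·│8
7│♟ ♟ · ♟ ♝ ♟ ♟ ♟│7
6│· · · · · · · ♞│6
5│· · · · ♟ · · ·│5
4│· · · ♙ ♙ · · ·│4
3│· · · · · ♙ · ·│3
2│♙ ♙ ♙ · · ♙ ♗ ♙│2
1│♖ · ♗ ♕ · ♖ ♔ ·│1
  ─────────────────
  a b c d e f g h

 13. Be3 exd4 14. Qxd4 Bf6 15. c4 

  a b c d e f g h
  ─────────────────
8│· ♜ ♝ ♛ · ♜ ♚ ·│8
7│♟ ♟ · ♟ · ♟ ♟ ♟│7
6│· · · · · ♝ · ♞│6
5│· · · · · · · ·│5
4│· · ♙ ♕ ♙ · · ·│4
3│· · · · ♗ ♙ · ·│3
2│♙ ♙ · · · ♙ ♗ ♙│2
1│♖ · · · · ♖ ♔ ·│1
  ─────────────────
  a b c d e f g h


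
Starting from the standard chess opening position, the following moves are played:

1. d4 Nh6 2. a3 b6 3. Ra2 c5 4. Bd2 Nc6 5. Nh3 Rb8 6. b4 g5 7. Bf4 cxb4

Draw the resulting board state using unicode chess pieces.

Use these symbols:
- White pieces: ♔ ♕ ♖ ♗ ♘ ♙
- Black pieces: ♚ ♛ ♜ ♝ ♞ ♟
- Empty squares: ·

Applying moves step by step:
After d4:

♜ ♞ ♝ ♛ ♚ ♝ ♞ ♜
♟ ♟ ♟ ♟ ♟ ♟ ♟ ♟
· · · · · · · ·
· · · · · · · ·
· · · ♙ · · · ·
· · · · · · · ·
♙ ♙ ♙ · ♙ ♙ ♙ ♙
♖ ♘ ♗ ♕ ♔ ♗ ♘ ♖


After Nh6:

♜ ♞ ♝ ♛ ♚ ♝ · ♜
♟ ♟ ♟ ♟ ♟ ♟ ♟ ♟
· · · · · · · ♞
· · · · · · · ·
· · · ♙ · · · ·
· · · · · · · ·
♙ ♙ ♙ · ♙ ♙ ♙ ♙
♖ ♘ ♗ ♕ ♔ ♗ ♘ ♖


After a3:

♜ ♞ ♝ ♛ ♚ ♝ · ♜
♟ ♟ ♟ ♟ ♟ ♟ ♟ ♟
· · · · · · · ♞
· · · · · · · ·
· · · ♙ · · · ·
♙ · · · · · · ·
· ♙ ♙ · ♙ ♙ ♙ ♙
♖ ♘ ♗ ♕ ♔ ♗ ♘ ♖


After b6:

♜ ♞ ♝ ♛ ♚ ♝ · ♜
♟ · ♟ ♟ ♟ ♟ ♟ ♟
· ♟ · · · · · ♞
· · · · · · · ·
· · · ♙ · · · ·
♙ · · · · · · ·
· ♙ ♙ · ♙ ♙ ♙ ♙
♖ ♘ ♗ ♕ ♔ ♗ ♘ ♖


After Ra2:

♜ ♞ ♝ ♛ ♚ ♝ · ♜
♟ · ♟ ♟ ♟ ♟ ♟ ♟
· ♟ · · · · · ♞
· · · · · · · ·
· · · ♙ · · · ·
♙ · · · · · · ·
♖ ♙ ♙ · ♙ ♙ ♙ ♙
· ♘ ♗ ♕ ♔ ♗ ♘ ♖


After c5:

♜ ♞ ♝ ♛ ♚ ♝ · ♜
♟ · · ♟ ♟ ♟ ♟ ♟
· ♟ · · · · · ♞
· · ♟ · · · · ·
· · · ♙ · · · ·
♙ · · · · · · ·
♖ ♙ ♙ · ♙ ♙ ♙ ♙
· ♘ ♗ ♕ ♔ ♗ ♘ ♖


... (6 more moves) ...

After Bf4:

· ♜ ♝ ♛ ♚ ♝ · ♜
♟ · · ♟ ♟ ♟ · ♟
· ♟ ♞ · · · · ♞
· · ♟ · · · ♟ ·
· ♙ · ♙ · ♗ · ·
♙ · · · · · · ♘
♖ · ♙ · ♙ ♙ ♙ ♙
· ♘ · ♕ ♔ ♗ · ♖


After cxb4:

· ♜ ♝ ♛ ♚ ♝ · ♜
♟ · · ♟ ♟ ♟ · ♟
· ♟ ♞ · · · · ♞
· · · · · · ♟ ·
· ♟ · ♙ · ♗ · ·
♙ · · · · · · ♘
♖ · ♙ · ♙ ♙ ♙ ♙
· ♘ · ♕ ♔ ♗ · ♖



  a b c d e f g h
  ─────────────────
8│· ♜ ♝ ♛ ♚ ♝ · ♜│8
7│♟ · · ♟ ♟ ♟ · ♟│7
6│· ♟ ♞ · · · · ♞│6
5│· · · · · · ♟ ·│5
4│· ♟ · ♙ · ♗ · ·│4
3│♙ · · · · · · ♘│3
2│♖ · ♙ · ♙ ♙ ♙ ♙│2
1│· ♘ · ♕ ♔ ♗ · ♖│1
  ─────────────────
  a b c d e f g h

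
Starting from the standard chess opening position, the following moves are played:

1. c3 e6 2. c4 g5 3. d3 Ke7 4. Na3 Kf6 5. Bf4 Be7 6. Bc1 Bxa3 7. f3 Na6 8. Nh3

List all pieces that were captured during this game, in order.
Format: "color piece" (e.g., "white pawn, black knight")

Tracking captures:
  Bxa3: captured white knight

white knight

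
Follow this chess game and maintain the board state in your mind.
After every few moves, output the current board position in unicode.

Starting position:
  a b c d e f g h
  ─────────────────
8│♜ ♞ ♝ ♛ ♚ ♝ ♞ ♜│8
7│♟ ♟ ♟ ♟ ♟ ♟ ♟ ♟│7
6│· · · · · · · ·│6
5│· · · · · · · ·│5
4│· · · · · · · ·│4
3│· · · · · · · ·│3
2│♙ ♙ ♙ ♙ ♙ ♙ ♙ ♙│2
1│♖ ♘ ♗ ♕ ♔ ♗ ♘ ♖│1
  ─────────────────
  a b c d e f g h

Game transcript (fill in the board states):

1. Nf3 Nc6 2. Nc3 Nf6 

  a b c d e f g h
  ─────────────────
8│♜ · ♝ ♛ ♚ ♝ · ♜│8
7│♟ ♟ ♟ ♟ ♟ ♟ ♟ ♟│7
6│· · ♞ · · ♞ · ·│6
5│· · · · · · · ·│5
4│· · · · · · · ·│4
3│· · ♘ · · ♘ · ·│3
2│♙ ♙ ♙ ♙ ♙ ♙ ♙ ♙│2
1│♖ · ♗ ♕ ♔ ♗ · ♖│1
  ─────────────────
  a b c d e f g h

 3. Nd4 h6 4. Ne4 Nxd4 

  a b c d e f g h
  ─────────────────
8│♜ · ♝ ♛ ♚ ♝ · ♜│8
7│♟ ♟ ♟ ♟ ♟ ♟ ♟ ·│7
6│· · · · · ♞ · ♟│6
5│· · · · · · · ·│5
4│· · · ♞ ♘ · · ·│4
3│· · · · · · · ·│3
2│♙ ♙ ♙ ♙ ♙ ♙ ♙ ♙│2
1│♖ · ♗ ♕ ♔ ♗ · ♖│1
  ─────────────────
  a b c d e f g h

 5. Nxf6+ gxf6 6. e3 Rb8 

  a b c d e f g h
  ─────────────────
8│· ♜ ♝ ♛ ♚ ♝ · ♜│8
7│♟ ♟ ♟ ♟ ♟ ♟ · ·│7
6│· · · · · ♟ · ♟│6
5│· · · · · · · ·│5
4│· · · ♞ · · · ·│4
3│· · · · ♙ · · ·│3
2│♙ ♙ ♙ ♙ · ♙ ♙ ♙│2
1│♖ · ♗ ♕ ♔ ♗ · ♖│1
  ─────────────────
  a b c d e f g h

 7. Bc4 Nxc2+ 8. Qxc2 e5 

  a b c d e f g h
  ─────────────────
8│· ♜ ♝ ♛ ♚ ♝ · ♜│8
7│♟ ♟ ♟ ♟ · ♟ · ·│7
6│· · · · · ♟ · ♟│6
5│· · · · ♟ · · ·│5
4│· · ♗ · · · · ·│4
3│· · · · ♙ · · ·│3
2│♙ ♙ ♕ ♙ · ♙ ♙ ♙│2
1│♖ · ♗ · ♔ · · ♖│1
  ─────────────────
  a b c d e f g h

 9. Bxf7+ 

  a b c d e f g h
  ─────────────────
8│· ♜ ♝ ♛ ♚ ♝ · ♜│8
7│♟ ♟ ♟ ♟ · ♗ · ·│7
6│· · · · · ♟ · ♟│6
5│· · · · ♟ · · ·│5
4│· · · · · · · ·│4
3│· · · · ♙ · · ·│3
2│♙ ♙ ♕ ♙ · ♙ ♙ ♙│2
1│♖ · ♗ · ♔ · · ♖│1
  ─────────────────
  a b c d e f g h


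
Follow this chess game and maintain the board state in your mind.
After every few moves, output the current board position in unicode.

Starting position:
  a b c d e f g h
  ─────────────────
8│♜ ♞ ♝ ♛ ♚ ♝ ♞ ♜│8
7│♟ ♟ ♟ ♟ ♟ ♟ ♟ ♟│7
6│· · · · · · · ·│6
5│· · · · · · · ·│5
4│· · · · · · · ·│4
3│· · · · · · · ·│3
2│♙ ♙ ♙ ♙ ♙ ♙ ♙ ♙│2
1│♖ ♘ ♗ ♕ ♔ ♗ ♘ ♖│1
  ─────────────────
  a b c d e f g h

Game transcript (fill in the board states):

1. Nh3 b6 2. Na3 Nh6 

  a b c d e f g h
  ─────────────────
8│♜ ♞ ♝ ♛ ♚ ♝ · ♜│8
7│♟ · ♟ ♟ ♟ ♟ ♟ ♟│7
6│· ♟ · · · · · ♞│6
5│· · · · · · · ·│5
4│· · · · · · · ·│4
3│♘ · · · · · · ♘│3
2│♙ ♙ ♙ ♙ ♙ ♙ ♙ ♙│2
1│♖ · ♗ ♕ ♔ ♗ · ♖│1
  ─────────────────
  a b c d e f g h

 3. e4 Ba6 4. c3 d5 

  a b c d e f g h
  ─────────────────
8│♜ ♞ · ♛ ♚ ♝ · ♜│8
7│♟ · ♟ · ♟ ♟ ♟ ♟│7
6│♝ ♟ · · · · · ♞│6
5│· · · ♟ · · · ·│5
4│· · · · ♙ · · ·│4
3│♘ · ♙ · · · · ♘│3
2│♙ ♙ · ♙ · ♙ ♙ ♙│2
1│♖ · ♗ ♕ ♔ ♗ · ♖│1
  ─────────────────
  a b c d e f g h

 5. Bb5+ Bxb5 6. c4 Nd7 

  a b c d e f g h
  ─────────────────
8│♜ · · ♛ ♚ ♝ · ♜│8
7│♟ · ♟ ♞ ♟ ♟ ♟ ♟│7
6│· ♟ · · · · · ♞│6
5│· ♝ · ♟ · · · ·│5
4│· · ♙ · ♙ · · ·│4
3│♘ · · · · · · ♘│3
2│♙ ♙ · ♙ · ♙ ♙ ♙│2
1│♖ · ♗ ♕ ♔ · · ♖│1
  ─────────────────
  a b c d e f g h

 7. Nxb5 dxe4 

  a b c d e f g h
  ─────────────────
8│♜ · · ♛ ♚ ♝ · ♜│8
7│♟ · ♟ ♞ ♟ ♟ ♟ ♟│7
6│· ♟ · · · · · ♞│6
5│· ♘ · · · · · ·│5
4│· · ♙ · ♟ · · ·│4
3│· · · · · · · ♘│3
2│♙ ♙ · ♙ · ♙ ♙ ♙│2
1│♖ · ♗ ♕ ♔ · · ♖│1
  ─────────────────
  a b c d e f g h


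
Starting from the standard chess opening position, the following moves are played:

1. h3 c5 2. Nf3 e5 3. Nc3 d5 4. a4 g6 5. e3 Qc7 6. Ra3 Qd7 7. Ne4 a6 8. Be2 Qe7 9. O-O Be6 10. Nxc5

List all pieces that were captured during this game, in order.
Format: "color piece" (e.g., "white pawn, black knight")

Tracking captures:
  Nxc5: captured black pawn

black pawn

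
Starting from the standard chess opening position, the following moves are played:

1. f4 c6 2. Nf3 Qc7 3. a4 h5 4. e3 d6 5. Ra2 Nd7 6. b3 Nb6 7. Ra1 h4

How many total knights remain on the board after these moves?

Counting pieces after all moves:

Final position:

  a b c d e f g h
  ─────────────────
8│♜ · ♝ · ♚ ♝ ♞ ♜│8
7│♟ ♟ ♛ · ♟ ♟ ♟ ·│7
6│· ♞ ♟ ♟ · · · ·│6
5│· · · · · · · ·│5
4│♙ · · · · ♙ · ♟│4
3│· ♙ · · ♙ ♘ · ·│3
2│· · ♙ ♙ · · ♙ ♙│2
1│♖ ♘ ♗ ♕ ♔ ♗ · ♖│1
  ─────────────────
  a b c d e f g h


4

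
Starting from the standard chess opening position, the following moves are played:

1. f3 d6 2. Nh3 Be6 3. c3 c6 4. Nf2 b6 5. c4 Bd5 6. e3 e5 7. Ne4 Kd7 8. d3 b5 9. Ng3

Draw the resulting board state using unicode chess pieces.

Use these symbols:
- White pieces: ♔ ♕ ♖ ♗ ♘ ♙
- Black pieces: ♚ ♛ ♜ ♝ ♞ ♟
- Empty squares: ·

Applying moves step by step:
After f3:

♜ ♞ ♝ ♛ ♚ ♝ ♞ ♜
♟ ♟ ♟ ♟ ♟ ♟ ♟ ♟
· · · · · · · ·
· · · · · · · ·
· · · · · · · ·
· · · · · ♙ · ·
♙ ♙ ♙ ♙ ♙ · ♙ ♙
♖ ♘ ♗ ♕ ♔ ♗ ♘ ♖


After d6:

♜ ♞ ♝ ♛ ♚ ♝ ♞ ♜
♟ ♟ ♟ · ♟ ♟ ♟ ♟
· · · ♟ · · · ·
· · · · · · · ·
· · · · · · · ·
· · · · · ♙ · ·
♙ ♙ ♙ ♙ ♙ · ♙ ♙
♖ ♘ ♗ ♕ ♔ ♗ ♘ ♖


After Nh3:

♜ ♞ ♝ ♛ ♚ ♝ ♞ ♜
♟ ♟ ♟ · ♟ ♟ ♟ ♟
· · · ♟ · · · ·
· · · · · · · ·
· · · · · · · ·
· · · · · ♙ · ♘
♙ ♙ ♙ ♙ ♙ · ♙ ♙
♖ ♘ ♗ ♕ ♔ ♗ · ♖


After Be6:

♜ ♞ · ♛ ♚ ♝ ♞ ♜
♟ ♟ ♟ · ♟ ♟ ♟ ♟
· · · ♟ ♝ · · ·
· · · · · · · ·
· · · · · · · ·
· · · · · ♙ · ♘
♙ ♙ ♙ ♙ ♙ · ♙ ♙
♖ ♘ ♗ ♕ ♔ ♗ · ♖


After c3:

♜ ♞ · ♛ ♚ ♝ ♞ ♜
♟ ♟ ♟ · ♟ ♟ ♟ ♟
· · · ♟ ♝ · · ·
· · · · · · · ·
· · · · · · · ·
· · ♙ · · ♙ · ♘
♙ ♙ · ♙ ♙ · ♙ ♙
♖ ♘ ♗ ♕ ♔ ♗ · ♖


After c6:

♜ ♞ · ♛ ♚ ♝ ♞ ♜
♟ ♟ · · ♟ ♟ ♟ ♟
· · ♟ ♟ ♝ · · ·
· · · · · · · ·
· · · · · · · ·
· · ♙ · · ♙ · ♘
♙ ♙ · ♙ ♙ · ♙ ♙
♖ ♘ ♗ ♕ ♔ ♗ · ♖


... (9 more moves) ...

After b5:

♜ ♞ · ♛ · ♝ ♞ ♜
♟ · · ♚ · ♟ ♟ ♟
· · ♟ ♟ · · · ·
· ♟ · ♝ ♟ · · ·
· · ♙ · ♘ · · ·
· · · ♙ ♙ ♙ · ·
♙ ♙ · · · · ♙ ♙
♖ ♘ ♗ ♕ ♔ ♗ · ♖


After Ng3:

♜ ♞ · ♛ · ♝ ♞ ♜
♟ · · ♚ · ♟ ♟ ♟
· · ♟ ♟ · · · ·
· ♟ · ♝ ♟ · · ·
· · ♙ · · · · ·
· · · ♙ ♙ ♙ ♘ ·
♙ ♙ · · · · ♙ ♙
♖ ♘ ♗ ♕ ♔ ♗ · ♖



  a b c d e f g h
  ─────────────────
8│♜ ♞ · ♛ · ♝ ♞ ♜│8
7│♟ · · ♚ · ♟ ♟ ♟│7
6│· · ♟ ♟ · · · ·│6
5│· ♟ · ♝ ♟ · · ·│5
4│· · ♙ · · · · ·│4
3│· · · ♙ ♙ ♙ ♘ ·│3
2│♙ ♙ · · · · ♙ ♙│2
1│♖ ♘ ♗ ♕ ♔ ♗ · ♖│1
  ─────────────────
  a b c d e f g h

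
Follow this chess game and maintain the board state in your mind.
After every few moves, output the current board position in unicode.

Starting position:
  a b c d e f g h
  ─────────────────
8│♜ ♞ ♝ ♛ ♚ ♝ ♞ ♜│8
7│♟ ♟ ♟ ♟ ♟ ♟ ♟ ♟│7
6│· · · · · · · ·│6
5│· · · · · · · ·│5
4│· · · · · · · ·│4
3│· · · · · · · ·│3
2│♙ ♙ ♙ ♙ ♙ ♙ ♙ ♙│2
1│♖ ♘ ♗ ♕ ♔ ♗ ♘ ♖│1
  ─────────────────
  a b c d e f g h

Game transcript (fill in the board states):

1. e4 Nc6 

  a b c d e f g h
  ─────────────────
8│♜ · ♝ ♛ ♚ ♝ ♞ ♜│8
7│♟ ♟ ♟ ♟ ♟ ♟ ♟ ♟│7
6│· · ♞ · · · · ·│6
5│· · · · · · · ·│5
4│· · · · ♙ · · ·│4
3│· · · · · · · ·│3
2│♙ ♙ ♙ ♙ · ♙ ♙ ♙│2
1│♖ ♘ ♗ ♕ ♔ ♗ ♘ ♖│1
  ─────────────────
  a b c d e f g h

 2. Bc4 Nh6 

  a b c d e f g h
  ─────────────────
8│♜ · ♝ ♛ ♚ ♝ · ♜│8
7│♟ ♟ ♟ ♟ ♟ ♟ ♟ ♟│7
6│· · ♞ · · · · ♞│6
5│· · · · · · · ·│5
4│· · ♗ · ♙ · · ·│4
3│· · · · · · · ·│3
2│♙ ♙ ♙ ♙ · ♙ ♙ ♙│2
1│♖ ♘ ♗ ♕ ♔ · ♘ ♖│1
  ─────────────────
  a b c d e f g h

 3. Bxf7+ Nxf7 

  a b c d e f g h
  ─────────────────
8│♜ · ♝ ♛ ♚ ♝ · ♜│8
7│♟ ♟ ♟ ♟ ♟ ♞ ♟ ♟│7
6│· · ♞ · · · · ·│6
5│· · · · · · · ·│5
4│· · · · ♙ · · ·│4
3│· · · · · · · ·│3
2│♙ ♙ ♙ ♙ · ♙ ♙ ♙│2
1│♖ ♘ ♗ ♕ ♔ · ♘ ♖│1
  ─────────────────
  a b c d e f g h

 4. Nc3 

  a b c d e f g h
  ─────────────────
8│♜ · ♝ ♛ ♚ ♝ · ♜│8
7│♟ ♟ ♟ ♟ ♟ ♞ ♟ ♟│7
6│· · ♞ · · · · ·│6
5│· · · · · · · ·│5
4│· · · · ♙ · · ·│4
3│· · ♘ · · · · ·│3
2│♙ ♙ ♙ ♙ · ♙ ♙ ♙│2
1│♖ · ♗ ♕ ♔ · ♘ ♖│1
  ─────────────────
  a b c d e f g h


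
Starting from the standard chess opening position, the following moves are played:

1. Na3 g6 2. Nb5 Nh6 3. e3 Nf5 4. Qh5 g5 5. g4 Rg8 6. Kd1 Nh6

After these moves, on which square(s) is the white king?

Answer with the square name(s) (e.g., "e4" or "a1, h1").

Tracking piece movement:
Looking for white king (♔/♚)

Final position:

  a b c d e f g h
  ─────────────────
8│♜ ♞ ♝ ♛ ♚ ♝ ♜ ·│8
7│♟ ♟ ♟ ♟ ♟ ♟ · ♟│7
6│· · · · · · · ♞│6
5│· ♘ · · · · ♟ ♕│5
4│· · · · · · ♙ ·│4
3│· · · · ♙ · · ·│3
2│♙ ♙ ♙ ♙ · ♙ · ♙│2
1│♖ · ♗ ♔ · ♗ ♘ ♖│1
  ─────────────────
  a b c d e f g h


d1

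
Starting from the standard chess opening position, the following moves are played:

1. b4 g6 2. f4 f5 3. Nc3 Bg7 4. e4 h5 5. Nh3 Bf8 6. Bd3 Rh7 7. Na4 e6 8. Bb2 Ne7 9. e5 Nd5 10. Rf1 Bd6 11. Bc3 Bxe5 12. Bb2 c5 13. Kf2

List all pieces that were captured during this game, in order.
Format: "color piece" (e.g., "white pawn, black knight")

Tracking captures:
  Bxe5: captured white pawn

white pawn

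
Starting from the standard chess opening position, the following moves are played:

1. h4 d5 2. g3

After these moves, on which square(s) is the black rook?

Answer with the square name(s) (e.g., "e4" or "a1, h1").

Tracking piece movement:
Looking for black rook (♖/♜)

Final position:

  a b c d e f g h
  ─────────────────
8│♜ ♞ ♝ ♛ ♚ ♝ ♞ ♜│8
7│♟ ♟ ♟ · ♟ ♟ ♟ ♟│7
6│· · · · · · · ·│6
5│· · · ♟ · · · ·│5
4│· · · · · · · ♙│4
3│· · · · · · ♙ ·│3
2│♙ ♙ ♙ ♙ ♙ ♙ · ·│2
1│♖ ♘ ♗ ♕ ♔ ♗ ♘ ♖│1
  ─────────────────
  a b c d e f g h


a8, h8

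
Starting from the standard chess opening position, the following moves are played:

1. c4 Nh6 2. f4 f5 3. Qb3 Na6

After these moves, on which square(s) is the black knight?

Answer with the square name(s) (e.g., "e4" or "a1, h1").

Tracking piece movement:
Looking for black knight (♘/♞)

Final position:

  a b c d e f g h
  ─────────────────
8│♜ · ♝ ♛ ♚ ♝ · ♜│8
7│♟ ♟ ♟ ♟ ♟ · ♟ ♟│7
6│♞ · · · · · · ♞│6
5│· · · · · ♟ · ·│5
4│· · ♙ · · ♙ · ·│4
3│· ♕ · · · · · ·│3
2│♙ ♙ · ♙ ♙ · ♙ ♙│2
1│♖ ♘ ♗ · ♔ ♗ ♘ ♖│1
  ─────────────────
  a b c d e f g h


a6, h6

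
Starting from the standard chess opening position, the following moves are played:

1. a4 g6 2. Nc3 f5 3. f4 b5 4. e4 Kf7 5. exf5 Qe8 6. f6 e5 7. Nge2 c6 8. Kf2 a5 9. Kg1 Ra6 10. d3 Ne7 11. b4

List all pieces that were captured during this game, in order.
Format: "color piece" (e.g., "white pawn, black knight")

Tracking captures:
  exf5: captured black pawn

black pawn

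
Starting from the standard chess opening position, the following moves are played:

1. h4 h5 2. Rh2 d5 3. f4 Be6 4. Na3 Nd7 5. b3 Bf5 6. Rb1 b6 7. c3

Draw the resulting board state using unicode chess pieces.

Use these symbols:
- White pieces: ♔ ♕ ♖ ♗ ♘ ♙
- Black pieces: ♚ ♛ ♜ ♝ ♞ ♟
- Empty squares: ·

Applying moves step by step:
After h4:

♜ ♞ ♝ ♛ ♚ ♝ ♞ ♜
♟ ♟ ♟ ♟ ♟ ♟ ♟ ♟
· · · · · · · ·
· · · · · · · ·
· · · · · · · ♙
· · · · · · · ·
♙ ♙ ♙ ♙ ♙ ♙ ♙ ·
♖ ♘ ♗ ♕ ♔ ♗ ♘ ♖


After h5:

♜ ♞ ♝ ♛ ♚ ♝ ♞ ♜
♟ ♟ ♟ ♟ ♟ ♟ ♟ ·
· · · · · · · ·
· · · · · · · ♟
· · · · · · · ♙
· · · · · · · ·
♙ ♙ ♙ ♙ ♙ ♙ ♙ ·
♖ ♘ ♗ ♕ ♔ ♗ ♘ ♖


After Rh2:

♜ ♞ ♝ ♛ ♚ ♝ ♞ ♜
♟ ♟ ♟ ♟ ♟ ♟ ♟ ·
· · · · · · · ·
· · · · · · · ♟
· · · · · · · ♙
· · · · · · · ·
♙ ♙ ♙ ♙ ♙ ♙ ♙ ♖
♖ ♘ ♗ ♕ ♔ ♗ ♘ ·


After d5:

♜ ♞ ♝ ♛ ♚ ♝ ♞ ♜
♟ ♟ ♟ · ♟ ♟ ♟ ·
· · · · · · · ·
· · · ♟ · · · ♟
· · · · · · · ♙
· · · · · · · ·
♙ ♙ ♙ ♙ ♙ ♙ ♙ ♖
♖ ♘ ♗ ♕ ♔ ♗ ♘ ·


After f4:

♜ ♞ ♝ ♛ ♚ ♝ ♞ ♜
♟ ♟ ♟ · ♟ ♟ ♟ ·
· · · · · · · ·
· · · ♟ · · · ♟
· · · · · ♙ · ♙
· · · · · · · ·
♙ ♙ ♙ ♙ ♙ · ♙ ♖
♖ ♘ ♗ ♕ ♔ ♗ ♘ ·


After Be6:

♜ ♞ · ♛ ♚ ♝ ♞ ♜
♟ ♟ ♟ · ♟ ♟ ♟ ·
· · · · ♝ · · ·
· · · ♟ · · · ♟
· · · · · ♙ · ♙
· · · · · · · ·
♙ ♙ ♙ ♙ ♙ · ♙ ♖
♖ ♘ ♗ ♕ ♔ ♗ ♘ ·


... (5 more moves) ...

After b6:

♜ · · ♛ ♚ ♝ ♞ ♜
♟ · ♟ ♞ ♟ ♟ ♟ ·
· ♟ · · · · · ·
· · · ♟ · ♝ · ♟
· · · · · ♙ · ♙
♘ ♙ · · · · · ·
♙ · ♙ ♙ ♙ · ♙ ♖
· ♖ ♗ ♕ ♔ ♗ ♘ ·


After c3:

♜ · · ♛ ♚ ♝ ♞ ♜
♟ · ♟ ♞ ♟ ♟ ♟ ·
· ♟ · · · · · ·
· · · ♟ · ♝ · ♟
· · · · · ♙ · ♙
♘ ♙ ♙ · · · · ·
♙ · · ♙ ♙ · ♙ ♖
· ♖ ♗ ♕ ♔ ♗ ♘ ·



  a b c d e f g h
  ─────────────────
8│♜ · · ♛ ♚ ♝ ♞ ♜│8
7│♟ · ♟ ♞ ♟ ♟ ♟ ·│7
6│· ♟ · · · · · ·│6
5│· · · ♟ · ♝ · ♟│5
4│· · · · · ♙ · ♙│4
3│♘ ♙ ♙ · · · · ·│3
2│♙ · · ♙ ♙ · ♙ ♖│2
1│· ♖ ♗ ♕ ♔ ♗ ♘ ·│1
  ─────────────────
  a b c d e f g h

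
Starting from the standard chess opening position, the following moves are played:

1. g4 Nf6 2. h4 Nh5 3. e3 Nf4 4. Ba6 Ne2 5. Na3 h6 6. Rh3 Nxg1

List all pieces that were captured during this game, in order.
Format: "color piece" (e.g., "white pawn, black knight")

Tracking captures:
  Nxg1: captured white knight

white knight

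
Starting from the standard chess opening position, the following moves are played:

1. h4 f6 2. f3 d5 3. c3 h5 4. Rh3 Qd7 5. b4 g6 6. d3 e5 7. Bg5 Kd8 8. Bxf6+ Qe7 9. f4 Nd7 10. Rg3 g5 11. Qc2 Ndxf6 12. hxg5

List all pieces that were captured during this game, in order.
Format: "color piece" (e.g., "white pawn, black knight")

Tracking captures:
  Bxf6+: captured black pawn
  Ndxf6: captured white bishop
  hxg5: captured black pawn

black pawn, white bishop, black pawn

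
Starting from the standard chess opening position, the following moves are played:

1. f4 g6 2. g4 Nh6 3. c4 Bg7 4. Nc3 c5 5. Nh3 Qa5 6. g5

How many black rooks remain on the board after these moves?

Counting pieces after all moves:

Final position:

  a b c d e f g h
  ─────────────────
8│♜ ♞ ♝ · ♚ · · ♜│8
7│♟ ♟ · ♟ ♟ ♟ ♝ ♟│7
6│· · · · · · ♟ ♞│6
5│♛ · ♟ · · · ♙ ·│5
4│· · ♙ · · ♙ · ·│4
3│· · ♘ · · · · ♘│3
2│♙ ♙ · ♙ ♙ · · ♙│2
1│♖ · ♗ ♕ ♔ ♗ · ♖│1
  ─────────────────
  a b c d e f g h


2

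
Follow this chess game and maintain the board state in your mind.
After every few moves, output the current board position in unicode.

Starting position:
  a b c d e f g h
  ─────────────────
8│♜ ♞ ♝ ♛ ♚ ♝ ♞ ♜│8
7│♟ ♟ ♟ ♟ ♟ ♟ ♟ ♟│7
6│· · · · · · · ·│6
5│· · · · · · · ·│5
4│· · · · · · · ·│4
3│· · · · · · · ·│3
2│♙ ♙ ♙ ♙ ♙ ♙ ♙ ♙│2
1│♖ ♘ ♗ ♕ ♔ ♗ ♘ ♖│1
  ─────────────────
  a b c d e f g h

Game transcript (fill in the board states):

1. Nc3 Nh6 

  a b c d e f g h
  ─────────────────
8│♜ ♞ ♝ ♛ ♚ ♝ · ♜│8
7│♟ ♟ ♟ ♟ ♟ ♟ ♟ ♟│7
6│· · · · · · · ♞│6
5│· · · · · · · ·│5
4│· · · · · · · ·│4
3│· · ♘ · · · · ·│3
2│♙ ♙ ♙ ♙ ♙ ♙ ♙ ♙│2
1│♖ · ♗ ♕ ♔ ♗ ♘ ♖│1
  ─────────────────
  a b c d e f g h

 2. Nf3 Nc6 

  a b c d e f g h
  ─────────────────
8│♜ · ♝ ♛ ♚ ♝ · ♜│8
7│♟ ♟ ♟ ♟ ♟ ♟ ♟ ♟│7
6│· · ♞ · · · · ♞│6
5│· · · · · · · ·│5
4│· · · · · · · ·│4
3│· · ♘ · · ♘ · ·│3
2│♙ ♙ ♙ ♙ ♙ ♙ ♙ ♙│2
1│♖ · ♗ ♕ ♔ ♗ · ♖│1
  ─────────────────
  a b c d e f g h

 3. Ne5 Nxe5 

  a b c d e f g h
  ─────────────────
8│♜ · ♝ ♛ ♚ ♝ · ♜│8
7│♟ ♟ ♟ ♟ ♟ ♟ ♟ ♟│7
6│· · · · · · · ♞│6
5│· · · · ♞ · · ·│5
4│· · · · · · · ·│4
3│· · ♘ · · · · ·│3
2│♙ ♙ ♙ ♙ ♙ ♙ ♙ ♙│2
1│♖ · ♗ ♕ ♔ ♗ · ♖│1
  ─────────────────
  a b c d e f g h

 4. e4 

  a b c d e f g h
  ─────────────────
8│♜ · ♝ ♛ ♚ ♝ · ♜│8
7│♟ ♟ ♟ ♟ ♟ ♟ ♟ ♟│7
6│· · · · · · · ♞│6
5│· · · · ♞ · · ·│5
4│· · · · ♙ · · ·│4
3│· · ♘ · · · · ·│3
2│♙ ♙ ♙ ♙ · ♙ ♙ ♙│2
1│♖ · ♗ ♕ ♔ ♗ · ♖│1
  ─────────────────
  a b c d e f g h


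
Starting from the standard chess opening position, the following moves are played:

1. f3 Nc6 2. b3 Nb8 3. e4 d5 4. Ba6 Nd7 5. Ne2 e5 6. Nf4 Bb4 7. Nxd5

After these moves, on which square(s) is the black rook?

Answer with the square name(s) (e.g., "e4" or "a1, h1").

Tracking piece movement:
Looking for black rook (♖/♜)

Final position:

  a b c d e f g h
  ─────────────────
8│♜ · ♝ ♛ ♚ · ♞ ♜│8
7│♟ ♟ ♟ ♞ · ♟ ♟ ♟│7
6│♗ · · · · · · ·│6
5│· · · ♘ ♟ · · ·│5
4│· ♝ · · ♙ · · ·│4
3│· ♙ · · · ♙ · ·│3
2│♙ · ♙ ♙ · · ♙ ♙│2
1│♖ ♘ ♗ ♕ ♔ · · ♖│1
  ─────────────────
  a b c d e f g h


a8, h8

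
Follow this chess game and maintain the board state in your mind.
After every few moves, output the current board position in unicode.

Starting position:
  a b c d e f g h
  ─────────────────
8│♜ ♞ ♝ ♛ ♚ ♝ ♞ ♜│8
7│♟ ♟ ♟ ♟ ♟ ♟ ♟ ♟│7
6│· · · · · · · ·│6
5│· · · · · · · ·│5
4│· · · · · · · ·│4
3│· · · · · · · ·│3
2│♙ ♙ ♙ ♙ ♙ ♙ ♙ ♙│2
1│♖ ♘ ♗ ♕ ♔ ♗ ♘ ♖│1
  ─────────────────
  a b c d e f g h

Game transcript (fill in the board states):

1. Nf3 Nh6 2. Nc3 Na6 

  a b c d e f g h
  ─────────────────
8│♜ · ♝ ♛ ♚ ♝ · ♜│8
7│♟ ♟ ♟ ♟ ♟ ♟ ♟ ♟│7
6│♞ · · · · · · ♞│6
5│· · · · · · · ·│5
4│· · · · · · · ·│4
3│· · ♘ · · ♘ · ·│3
2│♙ ♙ ♙ ♙ ♙ ♙ ♙ ♙│2
1│♖ · ♗ ♕ ♔ ♗ · ♖│1
  ─────────────────
  a b c d e f g h

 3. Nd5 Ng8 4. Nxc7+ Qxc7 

  a b c d e f g h
  ─────────────────
8│♜ · ♝ · ♚ ♝ ♞ ♜│8
7│♟ ♟ ♛ ♟ ♟ ♟ ♟ ♟│7
6│♞ · · · · · · ·│6
5│· · · · · · · ·│5
4│· · · · · · · ·│4
3│· · · · · ♘ · ·│3
2│♙ ♙ ♙ ♙ ♙ ♙ ♙ ♙│2
1│♖ · ♗ ♕ ♔ ♗ · ♖│1
  ─────────────────
  a b c d e f g h

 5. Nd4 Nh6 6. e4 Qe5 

  a b c d e f g h
  ─────────────────
8│♜ · ♝ · ♚ ♝ · ♜│8
7│♟ ♟ · ♟ ♟ ♟ ♟ ♟│7
6│♞ · · · · · · ♞│6
5│· · · · ♛ · · ·│5
4│· · · ♘ ♙ · · ·│4
3│· · · · · · · ·│3
2│♙ ♙ ♙ ♙ · ♙ ♙ ♙│2
1│♖ · ♗ ♕ ♔ ♗ · ♖│1
  ─────────────────
  a b c d e f g h

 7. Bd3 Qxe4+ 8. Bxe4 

  a b c d e f g h
  ─────────────────
8│♜ · ♝ · ♚ ♝ · ♜│8
7│♟ ♟ · ♟ ♟ ♟ ♟ ♟│7
6│♞ · · · · · · ♞│6
5│· · · · · · · ·│5
4│· · · ♘ ♗ · · ·│4
3│· · · · · · · ·│3
2│♙ ♙ ♙ ♙ · ♙ ♙ ♙│2
1│♖ · ♗ ♕ ♔ · · ♖│1
  ─────────────────
  a b c d e f g h
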